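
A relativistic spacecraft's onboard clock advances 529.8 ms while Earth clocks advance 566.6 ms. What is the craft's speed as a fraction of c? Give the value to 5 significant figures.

γ = Δt/τ₀ = 566.6/529.8 = 1.069460
β = √(1 − 1/γ²) = √(1 − 1/1.069460²) = 0.35451

β ≈ 0.35451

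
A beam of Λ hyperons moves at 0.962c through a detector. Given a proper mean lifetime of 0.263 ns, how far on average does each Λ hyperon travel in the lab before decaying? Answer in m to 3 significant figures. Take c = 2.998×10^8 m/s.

d ≈ 0.278 m

γ = 1/√(1 − 0.962²) = 3.6623
Dilated lifetime: Δt = γτ₀ = 3.6623 × 0.263 ns = 0.96320 ns
d = vΔt = 0.962c × 0.96320 ns = 2.8841×10^8 m/s × 9.6320×10^-10 s = 0.278 m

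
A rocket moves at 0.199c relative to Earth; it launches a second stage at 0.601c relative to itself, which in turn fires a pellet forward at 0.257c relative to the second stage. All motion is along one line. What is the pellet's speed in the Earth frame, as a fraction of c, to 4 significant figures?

Compose boost 2: (0.601 + 0.199)/(1 + 0.601×0.199) = 0.8000/1.11960 = 0.714542
Compose boost 3: (0.257 + 0.714542)/(1 + 0.257×0.714542) = 0.971542/1.18364 = 0.8208

u ≈ 0.8208c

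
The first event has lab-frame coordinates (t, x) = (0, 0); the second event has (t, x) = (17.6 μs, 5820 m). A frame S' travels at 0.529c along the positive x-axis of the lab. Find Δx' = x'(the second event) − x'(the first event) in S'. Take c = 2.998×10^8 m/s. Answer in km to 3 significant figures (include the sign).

Δx' ≈ 3.57 km

γ = 1/√(1 − 0.529²) = 1.1784
Δx' = γ(Δx − vΔt) = 1.1784 × (5820 m − 0.529×(2.998×10^8 m/s)×17.6×10^-6 s)
= 1.1784 × (3028.7 m) = 3.57 km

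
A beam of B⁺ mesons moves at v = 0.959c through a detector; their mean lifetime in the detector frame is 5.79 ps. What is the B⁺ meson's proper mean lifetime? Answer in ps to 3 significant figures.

τ₀ ≈ 1.64 ps

γ = 1/√(1 − 0.959²) = 3.5285
Proper time: τ₀ = Δt/γ = 5.79/3.5285 = 1.64 ps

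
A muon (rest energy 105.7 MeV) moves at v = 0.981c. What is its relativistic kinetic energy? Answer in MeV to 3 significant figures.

K ≈ 439 MeV

γ = 1/√(1 − 0.981²) = 5.1544
K = (γ − 1)m₀c² = (5.1544 − 1) × 105.7 MeV = 4.1544 × 105.7 MeV = 439 MeV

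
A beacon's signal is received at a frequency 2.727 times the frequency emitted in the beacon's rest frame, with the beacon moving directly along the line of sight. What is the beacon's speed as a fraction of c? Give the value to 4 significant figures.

f_obs/f_src = √((1+β)/(1−β)) = 2.727  ⇒  (1+β)/(1−β) = 7.43653
β = |1 − D²|/(1 + D²) = |1 − 7.43653|/(1 + 7.43653) = 0.7629

β ≈ 0.7629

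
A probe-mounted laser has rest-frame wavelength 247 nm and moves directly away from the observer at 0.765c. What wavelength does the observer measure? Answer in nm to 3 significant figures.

Relativistic Doppler: λ_obs = λ_src √((1+β)/(1−β))
= 247 × √(1.7650/0.23500) = 247 × 2.7406 = 677 nm

λ_obs ≈ 677 nm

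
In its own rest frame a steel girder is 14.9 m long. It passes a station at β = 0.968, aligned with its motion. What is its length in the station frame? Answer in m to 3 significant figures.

L ≈ 3.74 m

γ = 1/√(1 − 0.968²) = 3.9849
Length contraction: L = L₀/γ = 14.9/3.9849 = 3.74 m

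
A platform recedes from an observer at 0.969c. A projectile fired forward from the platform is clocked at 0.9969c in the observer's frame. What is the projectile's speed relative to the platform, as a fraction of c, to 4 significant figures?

u' ≈ 0.8205c

Inverse velocity addition: u' = (u − v)/(1 − uv/c²)
= (0.9969 − 0.969)/(1 − 0.9969×0.969) = 0.02790/0.0340039 = 0.8205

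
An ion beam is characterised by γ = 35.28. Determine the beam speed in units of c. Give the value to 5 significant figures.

β ≈ 0.99960

β = √(1 − 1/γ²) = √(1 − 1/35.28²) = √(0.9991966) = 0.99960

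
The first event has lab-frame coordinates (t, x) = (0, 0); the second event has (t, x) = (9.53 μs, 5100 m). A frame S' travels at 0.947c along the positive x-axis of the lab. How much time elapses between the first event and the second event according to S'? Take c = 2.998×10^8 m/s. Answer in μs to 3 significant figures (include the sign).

Δt' ≈ -20.5 μs

γ = 1/√(1 − 0.947²) = 3.1130
Δt' = γ(Δt − vΔx/c²) = 3.1130 × (9.53 μs − 0.947×5100 m / (2.998×10^8 m/s))
= 3.1130 × (-6.5797 μs) = -20.5 μs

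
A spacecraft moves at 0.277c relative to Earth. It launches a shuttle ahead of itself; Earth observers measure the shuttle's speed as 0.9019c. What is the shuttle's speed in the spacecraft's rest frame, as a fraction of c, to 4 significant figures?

u' ≈ 0.8330c

Inverse velocity addition: u' = (u − v)/(1 − uv/c²)
= (0.9019 − 0.277)/(1 − 0.9019×0.277) = 0.6249/0.750174 = 0.8330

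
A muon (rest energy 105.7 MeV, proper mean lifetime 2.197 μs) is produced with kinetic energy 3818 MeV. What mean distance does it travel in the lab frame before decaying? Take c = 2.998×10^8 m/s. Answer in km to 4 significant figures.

γ = 1 + K/(m₀c²) = 1 + 3818/105.7 = 37.1211
β = √(1 − 1/γ²) = 0.999637
Dilated lifetime: γτ₀ = 37.1211 × 2.197 μs = 81.5551 μs
d = βc·γτ₀ = 0.999637 × (2.998×10^8 m/s) × 8.15551×10^-5 s = 24.44 km

d ≈ 24.44 km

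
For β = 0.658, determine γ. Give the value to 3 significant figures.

γ = 1/√(1 − β²) = 1/√(1 − 0.658²) = 1/√(0.56704) = 1.33

γ ≈ 1.33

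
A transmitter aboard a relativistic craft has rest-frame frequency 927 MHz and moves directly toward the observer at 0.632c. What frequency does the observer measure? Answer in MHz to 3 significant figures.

Relativistic Doppler: f_obs = f_src √((1+β)/(1−β))
= 927 × √(1.6320/0.36800) = 927 × 2.1059 = 1950 MHz

f_obs ≈ 1950 MHz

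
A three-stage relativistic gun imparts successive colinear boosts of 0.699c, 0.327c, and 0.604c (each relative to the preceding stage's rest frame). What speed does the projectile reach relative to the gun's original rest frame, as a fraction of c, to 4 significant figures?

u ≈ 0.9566c

Compose boost 2: (0.327 + 0.699)/(1 + 0.327×0.699) = 1.026/1.22857 = 0.835115
Compose boost 3: (0.604 + 0.835115)/(1 + 0.604×0.835115) = 1.43912/1.50441 = 0.9566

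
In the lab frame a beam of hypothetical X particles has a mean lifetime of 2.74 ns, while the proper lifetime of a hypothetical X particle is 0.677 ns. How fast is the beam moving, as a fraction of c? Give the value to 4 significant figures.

γ = Δt/τ₀ = 2.74/0.677 = 4.04727
β = √(1 − 1/γ²) = √(1 − 1/4.04727²) = 0.9690

β ≈ 0.9690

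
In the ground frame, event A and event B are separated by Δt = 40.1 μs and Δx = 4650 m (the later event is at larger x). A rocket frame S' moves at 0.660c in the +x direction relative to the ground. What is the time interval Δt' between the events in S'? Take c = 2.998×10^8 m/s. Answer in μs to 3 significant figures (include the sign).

γ = 1/√(1 − 0.660²) = 1.3311
Δt' = γ(Δt − vΔx/c²) = 1.3311 × (40.1 μs − 0.660×4650 m / (2.998×10^8 m/s))
= 1.3311 × (29.863 μs) = 39.8 μs

Δt' ≈ 39.8 μs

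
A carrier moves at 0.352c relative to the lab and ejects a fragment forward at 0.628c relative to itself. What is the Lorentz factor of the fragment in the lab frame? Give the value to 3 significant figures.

u_lab = (0.628 + 0.352)/(1 + 0.628×0.352) = 0.9800/1.22106 = 0.802584
γ = 1/√(1 − 0.802584²) = 1.68

γ ≈ 1.68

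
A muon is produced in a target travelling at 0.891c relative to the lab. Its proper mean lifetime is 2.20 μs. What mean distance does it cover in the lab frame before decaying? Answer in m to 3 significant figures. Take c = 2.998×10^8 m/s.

γ = 1/√(1 − 0.891²) = 2.2026
Dilated lifetime: Δt = γτ₀ = 2.2026 × 2.20 μs = 4.8458 μs
d = vΔt = 0.891c × 4.8458 μs = 2.6712×10^8 m/s × 4.8458×10^-6 s = 1290 m

d ≈ 1290 m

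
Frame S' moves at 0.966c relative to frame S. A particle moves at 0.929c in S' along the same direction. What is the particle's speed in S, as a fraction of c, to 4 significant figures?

u ≈ 0.9987c

Relativistic velocity addition: u = (u' + v)/(1 + u'v/c²)
= (0.929 + 0.966)/(1 + 0.929×0.966) = 1.895/1.89741 = 0.9987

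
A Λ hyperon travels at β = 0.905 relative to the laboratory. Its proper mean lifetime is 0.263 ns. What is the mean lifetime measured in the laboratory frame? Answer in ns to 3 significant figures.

γ = 1/√(1 − 0.905²) = 2.3507
Time dilation: Δt = γτ₀ = 2.3507 × 0.263 ns = 0.618 ns

Δt ≈ 0.618 ns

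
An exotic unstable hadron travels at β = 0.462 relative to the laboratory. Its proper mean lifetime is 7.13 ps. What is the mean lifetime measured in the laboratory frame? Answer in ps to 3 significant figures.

Δt ≈ 8.04 ps

γ = 1/√(1 − 0.462²) = 1.1275
Time dilation: Δt = γτ₀ = 1.1275 × 7.13 ps = 8.04 ps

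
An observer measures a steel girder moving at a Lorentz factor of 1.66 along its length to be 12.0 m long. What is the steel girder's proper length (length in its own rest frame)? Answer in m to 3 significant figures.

γ = 1.66 (given)
L₀ = γL = 1.66 × 12.0 = 19.9 m

L₀ ≈ 19.9 m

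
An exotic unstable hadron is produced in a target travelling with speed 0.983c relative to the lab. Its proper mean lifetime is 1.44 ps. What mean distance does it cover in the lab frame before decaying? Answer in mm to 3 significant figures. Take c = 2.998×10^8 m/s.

d ≈ 2.31 mm

γ = 1/√(1 − 0.983²) = 5.4465
Dilated lifetime: Δt = γτ₀ = 5.4465 × 1.44 ps = 7.8429 ps
d = vΔt = 0.983c × 7.8429 ps = 2.9470×10^8 m/s × 7.8429×10^-12 s = 2.31 mm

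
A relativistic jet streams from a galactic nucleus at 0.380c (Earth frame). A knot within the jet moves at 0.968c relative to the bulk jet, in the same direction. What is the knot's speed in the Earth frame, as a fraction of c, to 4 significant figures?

Relativistic velocity addition: u = (u' + v)/(1 + u'v/c²)
= (0.968 + 0.380)/(1 + 0.968×0.380) = 1.348/1.36784 = 0.9855

u ≈ 0.9855c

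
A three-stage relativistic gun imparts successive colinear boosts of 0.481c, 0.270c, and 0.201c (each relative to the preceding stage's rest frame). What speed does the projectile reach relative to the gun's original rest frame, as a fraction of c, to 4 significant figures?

u ≈ 0.7637c

Compose boost 2: (0.270 + 0.481)/(1 + 0.270×0.481) = 0.7510/1.12987 = 0.664678
Compose boost 3: (0.201 + 0.664678)/(1 + 0.201×0.664678) = 0.865678/1.13360 = 0.7637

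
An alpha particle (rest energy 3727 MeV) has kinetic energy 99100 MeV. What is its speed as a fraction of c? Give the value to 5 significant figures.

β ≈ 0.99934

γ = 1 + K/(m₀c²) = 1 + 99100/3727 = 27.58975
β = √(1 − 1/γ²) = 0.99934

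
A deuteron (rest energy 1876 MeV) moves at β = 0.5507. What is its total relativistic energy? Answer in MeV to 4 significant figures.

E ≈ 2248 MeV

γ = 1/√(1 − 0.5507²) = 1.19803
E = γm₀c² = 1.19803 × 1876 MeV = 2248 MeV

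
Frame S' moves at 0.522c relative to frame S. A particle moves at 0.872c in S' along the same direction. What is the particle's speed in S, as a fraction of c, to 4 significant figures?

Relativistic velocity addition: u = (u' + v)/(1 + u'v/c²)
= (0.872 + 0.522)/(1 + 0.872×0.522) = 1.394/1.45518 = 0.9580

u ≈ 0.9580c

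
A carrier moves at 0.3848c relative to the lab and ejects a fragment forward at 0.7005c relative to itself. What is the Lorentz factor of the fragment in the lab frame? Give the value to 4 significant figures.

u_lab = (0.7005 + 0.3848)/(1 + 0.7005×0.3848) = 1.0853/1.269552 = 0.8548682
γ = 1/√(1 − 0.8548682²) = 1.927

γ ≈ 1.927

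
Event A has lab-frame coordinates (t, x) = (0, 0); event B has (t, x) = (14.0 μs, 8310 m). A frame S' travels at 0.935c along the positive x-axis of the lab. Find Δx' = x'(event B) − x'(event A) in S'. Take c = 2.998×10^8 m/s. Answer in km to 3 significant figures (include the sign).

γ = 1/√(1 − 0.935²) = 2.8197
Δx' = γ(Δx − vΔt) = 2.8197 × (8310 m − 0.935×(2.998×10^8 m/s)×14.0×10^-6 s)
= 2.8197 × (4385.6 m) = 12.4 km

Δx' ≈ 12.4 km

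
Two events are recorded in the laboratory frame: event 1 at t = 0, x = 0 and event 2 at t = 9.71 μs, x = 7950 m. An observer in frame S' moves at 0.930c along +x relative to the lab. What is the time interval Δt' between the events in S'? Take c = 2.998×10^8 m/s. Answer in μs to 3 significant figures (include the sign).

Δt' ≈ -40.7 μs

γ = 1/√(1 − 0.930²) = 2.7206
Δt' = γ(Δt − vΔx/c²) = 2.7206 × (9.71 μs − 0.930×7950 m / (2.998×10^8 m/s))
= 2.7206 × (-14.951 μs) = -40.7 μs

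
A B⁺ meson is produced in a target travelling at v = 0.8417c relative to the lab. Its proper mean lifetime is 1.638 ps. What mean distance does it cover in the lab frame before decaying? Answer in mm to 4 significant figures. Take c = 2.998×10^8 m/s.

d ≈ 0.7655 mm

γ = 1/√(1 − 0.8417²) = 1.85204
Dilated lifetime: Δt = γτ₀ = 1.85204 × 1.638 ps = 3.03364 ps
d = vΔt = 0.8417c × 3.03364 ps = 2.52342×10^8 m/s × 3.03364×10^-12 s = 0.7655 mm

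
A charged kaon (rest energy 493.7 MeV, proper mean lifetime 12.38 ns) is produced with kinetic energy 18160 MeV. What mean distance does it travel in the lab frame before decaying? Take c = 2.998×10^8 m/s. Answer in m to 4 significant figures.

γ = 1 + K/(m₀c²) = 1 + 18160/493.7 = 37.7835
β = √(1 − 1/γ²) = 0.999650
Dilated lifetime: γτ₀ = 37.7835 × 12.38 ns = 467.759 ns
d = βc·γτ₀ = 0.999650 × (2.998×10^8 m/s) × 4.67759×10^-7 s = 140.2 m

d ≈ 140.2 m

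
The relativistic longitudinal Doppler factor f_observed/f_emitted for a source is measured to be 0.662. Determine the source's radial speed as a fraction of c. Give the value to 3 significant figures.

f_obs/f_src = √((1−β)/(1+β)) = 0.662  ⇒  (1−β)/(1+β) = 0.43824
β = |1 − D²|/(1 + D²) = |1 − 0.43824|/(1 + 0.43824) = 0.391

β ≈ 0.391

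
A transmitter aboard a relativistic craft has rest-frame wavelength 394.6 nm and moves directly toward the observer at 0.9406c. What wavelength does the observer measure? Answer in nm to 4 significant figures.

Relativistic Doppler: λ_obs = λ_src √((1−β)/(1+β))
= 394.6 × √(0.0594000/1.94060) = 394.6 × 0.174955 = 69.04 nm

λ_obs ≈ 69.04 nm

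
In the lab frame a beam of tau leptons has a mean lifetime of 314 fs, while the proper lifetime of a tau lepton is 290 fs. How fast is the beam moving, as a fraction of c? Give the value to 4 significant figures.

γ = Δt/τ₀ = 314/290 = 1.08276
β = √(1 − 1/γ²) = √(1 − 1/1.08276²) = 0.3834

β ≈ 0.3834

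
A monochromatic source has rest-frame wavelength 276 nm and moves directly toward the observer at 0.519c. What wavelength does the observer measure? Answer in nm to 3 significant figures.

λ_obs ≈ 155 nm

Relativistic Doppler: λ_obs = λ_src √((1−β)/(1+β))
= 276 × √(0.48100/1.5190) = 276 × 0.56272 = 155 nm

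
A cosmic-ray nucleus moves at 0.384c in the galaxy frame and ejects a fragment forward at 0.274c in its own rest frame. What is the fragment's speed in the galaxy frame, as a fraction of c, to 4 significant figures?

Compose boost 2: (0.274 + 0.384)/(1 + 0.274×0.384) = 0.6580/1.10522 = 0.5954

u ≈ 0.5954c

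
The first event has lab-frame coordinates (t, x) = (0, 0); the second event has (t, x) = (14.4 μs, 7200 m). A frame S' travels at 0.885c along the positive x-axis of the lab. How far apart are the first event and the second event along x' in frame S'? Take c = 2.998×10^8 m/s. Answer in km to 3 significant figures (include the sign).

γ = 1/√(1 − 0.885²) = 2.1478
Δx' = γ(Δx − vΔt) = 2.1478 × (7200 m − 0.885×(2.998×10^8 m/s)×14.4×10^-6 s)
= 2.1478 × (3379.3 m) = 7.26 km

Δx' ≈ 7.26 km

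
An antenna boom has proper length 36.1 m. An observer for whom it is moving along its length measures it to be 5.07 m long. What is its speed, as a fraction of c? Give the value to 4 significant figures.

γ = L₀/L = 36.1/5.07 = 7.12032
β = √(1 − 1/γ²) = 0.9901

β ≈ 0.9901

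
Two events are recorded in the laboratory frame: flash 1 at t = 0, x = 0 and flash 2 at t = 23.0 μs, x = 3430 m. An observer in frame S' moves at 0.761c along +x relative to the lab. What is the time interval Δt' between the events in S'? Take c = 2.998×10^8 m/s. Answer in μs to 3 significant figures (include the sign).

Δt' ≈ 22.0 μs

γ = 1/√(1 − 0.761²) = 1.5414
Δt' = γ(Δt − vΔx/c²) = 1.5414 × (23.0 μs − 0.761×3430 m / (2.998×10^8 m/s))
= 1.5414 × (14.293 μs) = 22.0 μs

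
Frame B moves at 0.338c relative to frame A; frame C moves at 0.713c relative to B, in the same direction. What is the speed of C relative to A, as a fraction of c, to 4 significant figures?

u ≈ 0.8469c

Compose boost 2: (0.713 + 0.338)/(1 + 0.713×0.338) = 1.051/1.24099 = 0.8469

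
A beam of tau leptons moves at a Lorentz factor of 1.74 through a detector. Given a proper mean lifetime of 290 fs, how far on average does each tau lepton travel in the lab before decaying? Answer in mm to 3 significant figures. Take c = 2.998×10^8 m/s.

β = √(1 − 1/γ²) = √(1 − 1/1.74²) = 0.81836
Dilated lifetime: Δt = γτ₀ = 1.74 × 290 fs = 504.60 fs
d = vΔt = 0.81836c × 504.60 fs = 2.4534×10^8 m/s × 5.0460×10^-13 s = 0.124 mm

d ≈ 0.124 mm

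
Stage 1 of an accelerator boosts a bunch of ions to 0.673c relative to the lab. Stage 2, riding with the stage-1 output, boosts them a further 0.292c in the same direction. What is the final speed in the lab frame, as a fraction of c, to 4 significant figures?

u ≈ 0.8065c

Compose boost 2: (0.292 + 0.673)/(1 + 0.292×0.673) = 0.9650/1.19652 = 0.8065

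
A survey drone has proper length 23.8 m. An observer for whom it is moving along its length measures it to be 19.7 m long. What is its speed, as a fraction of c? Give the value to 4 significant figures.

γ = L₀/L = 23.8/19.7 = 1.20812
β = √(1 − 1/γ²) = 0.5611

β ≈ 0.5611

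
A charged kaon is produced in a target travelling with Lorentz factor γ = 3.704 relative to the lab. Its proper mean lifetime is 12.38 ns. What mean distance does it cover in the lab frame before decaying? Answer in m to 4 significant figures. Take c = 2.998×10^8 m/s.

β = √(1 − 1/γ²) = √(1 − 1/3.704²) = 0.962866
Dilated lifetime: Δt = γτ₀ = 3.704 × 12.38 ns = 45.8555 ns
d = vΔt = 0.962866c × 45.8555 ns = 2.88667×10^8 m/s × 4.58555×10^-8 s = 13.24 m

d ≈ 13.24 m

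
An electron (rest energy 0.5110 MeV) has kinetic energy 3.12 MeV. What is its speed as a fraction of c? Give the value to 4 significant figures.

β ≈ 0.9900

γ = 1 + K/(m₀c²) = 1 + 3.12/0.5110 = 7.10568
β = √(1 − 1/γ²) = 0.9900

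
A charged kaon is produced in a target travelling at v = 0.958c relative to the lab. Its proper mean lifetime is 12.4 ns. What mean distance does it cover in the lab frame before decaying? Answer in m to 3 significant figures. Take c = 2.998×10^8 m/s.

γ = 1/√(1 − 0.958²) = 3.4871
Dilated lifetime: Δt = γτ₀ = 3.4871 × 12.4 ns = 43.240 ns
d = vΔt = 0.958c × 43.240 ns = 2.8721×10^8 m/s × 4.3240×10^-8 s = 12.4 m

d ≈ 12.4 m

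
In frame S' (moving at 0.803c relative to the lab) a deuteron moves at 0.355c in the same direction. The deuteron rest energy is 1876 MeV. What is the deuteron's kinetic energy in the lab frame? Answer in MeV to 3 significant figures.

u_lab = (0.355 + 0.803)/(1 + 0.355×0.803) = 0.901122
γ = 1/√(1 − 0.901122²) = 2.3065
K = (γ − 1)m₀c² = (2.3065 − 1) × 1876 = 1.3065 × 1876 = 2450 MeV

K ≈ 2450 MeV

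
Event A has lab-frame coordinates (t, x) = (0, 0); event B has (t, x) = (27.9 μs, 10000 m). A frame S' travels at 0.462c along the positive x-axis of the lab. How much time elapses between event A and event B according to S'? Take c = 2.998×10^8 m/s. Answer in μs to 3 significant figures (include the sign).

Δt' ≈ 14.1 μs

γ = 1/√(1 − 0.462²) = 1.1275
Δt' = γ(Δt − vΔx/c²) = 1.1275 × (27.9 μs − 0.462×10000 m / (2.998×10^8 m/s))
= 1.1275 × (12.490 μs) = 14.1 μs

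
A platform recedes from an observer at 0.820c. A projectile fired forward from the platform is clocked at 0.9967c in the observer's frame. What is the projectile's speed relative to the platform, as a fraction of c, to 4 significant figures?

u' ≈ 0.9671c

Inverse velocity addition: u' = (u − v)/(1 − uv/c²)
= (0.9967 − 0.820)/(1 − 0.9967×0.820) = 0.1767/0.182706 = 0.9671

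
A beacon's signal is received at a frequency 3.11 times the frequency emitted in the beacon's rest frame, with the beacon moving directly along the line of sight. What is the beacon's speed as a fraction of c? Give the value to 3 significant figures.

f_obs/f_src = √((1+β)/(1−β)) = 3.11  ⇒  (1+β)/(1−β) = 9.6721
β = |1 − D²|/(1 + D²) = |1 − 9.6721|/(1 + 9.6721) = 0.813

β ≈ 0.813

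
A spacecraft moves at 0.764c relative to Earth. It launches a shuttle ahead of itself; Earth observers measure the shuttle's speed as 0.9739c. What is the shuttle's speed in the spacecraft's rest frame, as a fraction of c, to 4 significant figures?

u' ≈ 0.8201c

Inverse velocity addition: u' = (u − v)/(1 − uv/c²)
= (0.9739 − 0.764)/(1 − 0.9739×0.764) = 0.2099/0.255940 = 0.8201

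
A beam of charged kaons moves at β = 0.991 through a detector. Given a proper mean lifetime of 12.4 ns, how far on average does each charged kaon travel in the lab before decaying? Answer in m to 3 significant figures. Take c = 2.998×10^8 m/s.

d ≈ 27.5 m

γ = 1/√(1 − 0.991²) = 7.4704
Dilated lifetime: Δt = γτ₀ = 7.4704 × 12.4 ns = 92.633 ns
d = vΔt = 0.991c × 92.633 ns = 2.9710×10^8 m/s × 9.2633×10^-8 s = 27.5 m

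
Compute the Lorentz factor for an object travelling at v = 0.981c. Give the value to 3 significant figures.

γ ≈ 5.15

γ = 1/√(1 − β²) = 1/√(1 − 0.981²) = 1/√(0.037639) = 5.15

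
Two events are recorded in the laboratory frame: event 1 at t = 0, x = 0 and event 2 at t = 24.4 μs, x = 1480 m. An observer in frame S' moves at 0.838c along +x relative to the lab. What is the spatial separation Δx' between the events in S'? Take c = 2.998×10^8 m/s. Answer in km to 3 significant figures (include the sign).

γ = 1/√(1 − 0.838²) = 1.8326
Δx' = γ(Δx − vΔt) = 1.8326 × (1480 m − 0.838×(2.998×10^8 m/s)×24.4×10^-6 s)
= 1.8326 × (-4650.1 m) = -8.52 km

Δx' ≈ -8.52 km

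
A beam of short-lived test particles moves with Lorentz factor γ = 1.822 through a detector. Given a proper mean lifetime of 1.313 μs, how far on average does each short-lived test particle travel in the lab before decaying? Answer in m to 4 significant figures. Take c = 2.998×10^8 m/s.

β = √(1 − 1/γ²) = √(1 − 1/1.822²) = 0.835923
Dilated lifetime: Δt = γτ₀ = 1.822 × 1.313 μs = 2.39229 μs
d = vΔt = 0.835923c × 2.39229 μs = 2.50610×10^8 m/s × 2.39229×10^-6 s = 599.5 m

d ≈ 599.5 m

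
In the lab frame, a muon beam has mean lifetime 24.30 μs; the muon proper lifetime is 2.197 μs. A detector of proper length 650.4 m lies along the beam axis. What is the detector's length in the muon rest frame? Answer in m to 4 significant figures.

L ≈ 58.80 m

Time dilation ⇒ γ = Δt/τ₀ = 24.30/2.197 = 11.0605
Length contraction: L = L₀/γ = 650.4/11.0605 = 58.80 m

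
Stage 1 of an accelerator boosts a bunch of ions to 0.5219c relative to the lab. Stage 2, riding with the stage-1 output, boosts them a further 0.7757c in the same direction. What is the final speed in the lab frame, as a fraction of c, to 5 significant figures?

Compose boost 2: (0.7757 + 0.5219)/(1 + 0.7757×0.5219) = 1.2976/1.404838 = 0.92367

u ≈ 0.92367c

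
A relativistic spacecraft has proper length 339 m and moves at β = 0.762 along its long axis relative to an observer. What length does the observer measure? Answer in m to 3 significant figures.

γ = 1/√(1 − 0.762²) = 1.5442
Length contraction: L = L₀/γ = 339/1.5442 = 220 m

L ≈ 220 m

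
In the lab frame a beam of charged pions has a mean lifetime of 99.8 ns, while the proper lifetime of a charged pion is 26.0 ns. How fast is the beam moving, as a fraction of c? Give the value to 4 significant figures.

β ≈ 0.9655

γ = Δt/τ₀ = 99.8/26.0 = 3.83846
β = √(1 − 1/γ²) = √(1 − 1/3.83846²) = 0.9655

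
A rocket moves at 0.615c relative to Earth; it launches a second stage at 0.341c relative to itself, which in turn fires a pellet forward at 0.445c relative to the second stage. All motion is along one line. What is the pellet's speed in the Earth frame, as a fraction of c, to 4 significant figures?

u ≈ 0.9139c

Compose boost 2: (0.341 + 0.615)/(1 + 0.341×0.615) = 0.9560/1.20972 = 0.790269
Compose boost 3: (0.445 + 0.790269)/(1 + 0.445×0.790269) = 1.23527/1.35167 = 0.9139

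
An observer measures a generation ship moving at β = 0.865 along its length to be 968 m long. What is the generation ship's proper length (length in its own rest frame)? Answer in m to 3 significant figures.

L₀ ≈ 1930 m

γ = 1/√(1 − 0.865²) = 1.9929
L₀ = γL = 1.9929 × 968 = 1930 m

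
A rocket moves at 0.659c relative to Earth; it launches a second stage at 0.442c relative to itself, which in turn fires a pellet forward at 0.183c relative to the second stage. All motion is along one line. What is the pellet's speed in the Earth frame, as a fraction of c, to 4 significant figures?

Compose boost 2: (0.442 + 0.659)/(1 + 0.442×0.659) = 1.101/1.29128 = 0.852644
Compose boost 3: (0.183 + 0.852644)/(1 + 0.183×0.852644) = 1.03564/1.15603 = 0.8959

u ≈ 0.8959c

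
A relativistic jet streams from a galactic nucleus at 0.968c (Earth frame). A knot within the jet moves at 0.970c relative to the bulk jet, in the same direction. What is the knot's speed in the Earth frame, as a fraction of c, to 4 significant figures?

u ≈ 0.9995c

Relativistic velocity addition: u = (u' + v)/(1 + u'v/c²)
= (0.970 + 0.968)/(1 + 0.970×0.968) = 1.938/1.93896 = 0.9995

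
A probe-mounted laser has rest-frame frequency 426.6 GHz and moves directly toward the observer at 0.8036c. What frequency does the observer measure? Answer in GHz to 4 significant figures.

Relativistic Doppler: f_obs = f_src √((1+β)/(1−β))
= 426.6 × √(1.80360/0.196400) = 426.6 × 3.03040 = 1293 GHz

f_obs ≈ 1293 GHz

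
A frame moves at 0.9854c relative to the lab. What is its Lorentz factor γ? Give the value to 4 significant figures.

γ = 1/√(1 − β²) = 1/√(1 − 0.9854²) = 1/√(0.0289868) = 5.874

γ ≈ 5.874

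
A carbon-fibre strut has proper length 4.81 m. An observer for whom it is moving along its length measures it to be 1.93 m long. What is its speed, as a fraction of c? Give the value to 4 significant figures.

γ = L₀/L = 4.81/1.93 = 2.49223
β = √(1 − 1/γ²) = 0.9160

β ≈ 0.9160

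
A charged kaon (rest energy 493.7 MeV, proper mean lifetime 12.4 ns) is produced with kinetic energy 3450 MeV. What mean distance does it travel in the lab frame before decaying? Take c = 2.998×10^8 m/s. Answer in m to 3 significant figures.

γ = 1 + K/(m₀c²) = 1 + 3450/493.7 = 7.9880
β = √(1 − 1/γ²) = 0.99213
Dilated lifetime: γτ₀ = 7.9880 × 12.4 ns = 99.052 ns
d = βc·γτ₀ = 0.99213 × (2.998×10^8 m/s) × 9.9052×10^-8 s = 29.5 m

d ≈ 29.5 m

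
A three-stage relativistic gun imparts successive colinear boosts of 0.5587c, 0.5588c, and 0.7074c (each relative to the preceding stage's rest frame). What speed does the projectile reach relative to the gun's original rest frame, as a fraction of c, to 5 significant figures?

u ≈ 0.97291c

Compose boost 2: (0.5588 + 0.5587)/(1 + 0.5588×0.5587) = 1.1175/1.312202 = 0.8516222
Compose boost 3: (0.7074 + 0.8516222)/(1 + 0.7074×0.8516222) = 1.559022/1.602438 = 0.97291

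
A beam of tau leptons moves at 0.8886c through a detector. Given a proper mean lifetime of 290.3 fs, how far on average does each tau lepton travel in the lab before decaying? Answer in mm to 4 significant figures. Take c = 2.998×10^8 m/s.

d ≈ 0.1686 mm

γ = 1/√(1 − 0.8886²) = 2.18016
Dilated lifetime: Δt = γτ₀ = 2.18016 × 290.3 fs = 632.899 fs
d = vΔt = 0.8886c × 632.899 fs = 2.66402×10^8 m/s × 6.32899×10^-13 s = 0.1686 mm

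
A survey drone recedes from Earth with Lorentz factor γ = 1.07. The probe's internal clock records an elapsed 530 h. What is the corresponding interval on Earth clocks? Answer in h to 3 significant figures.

γ = 1.07 (given)
Time dilation: Δt = γτ₀ = 1.07 × 530 h = 567 h

Δt ≈ 567 h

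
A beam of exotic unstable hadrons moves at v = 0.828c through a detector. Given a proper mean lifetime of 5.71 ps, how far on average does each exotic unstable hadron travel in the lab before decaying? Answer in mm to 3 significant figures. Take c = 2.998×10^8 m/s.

γ = 1/√(1 − 0.828²) = 1.7834
Dilated lifetime: Δt = γτ₀ = 1.7834 × 5.71 ps = 10.183 ps
d = vΔt = 0.828c × 10.183 ps = 2.4823×10^8 m/s × 1.0183×10^-11 s = 2.53 mm

d ≈ 2.53 mm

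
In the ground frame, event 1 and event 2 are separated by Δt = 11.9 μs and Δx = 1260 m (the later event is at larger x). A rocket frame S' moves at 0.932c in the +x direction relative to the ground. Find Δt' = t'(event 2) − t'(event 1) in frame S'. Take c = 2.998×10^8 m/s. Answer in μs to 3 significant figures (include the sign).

γ = 1/√(1 − 0.932²) = 2.7589
Δt' = γ(Δt − vΔx/c²) = 2.7589 × (11.9 μs − 0.932×1260 m / (2.998×10^8 m/s))
= 2.7589 × (7.9830 μs) = 22.0 μs

Δt' ≈ 22.0 μs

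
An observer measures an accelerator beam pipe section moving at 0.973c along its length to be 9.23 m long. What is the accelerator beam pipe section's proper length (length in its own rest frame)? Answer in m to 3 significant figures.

L₀ ≈ 40.0 m

γ = 1/√(1 − 0.973²) = 4.3327
L₀ = γL = 4.3327 × 9.23 = 40.0 m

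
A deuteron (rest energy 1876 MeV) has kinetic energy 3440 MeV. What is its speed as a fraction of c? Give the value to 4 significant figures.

γ = 1 + K/(m₀c²) = 1 + 3440/1876 = 2.83369
β = √(1 − 1/γ²) = 0.9357

β ≈ 0.9357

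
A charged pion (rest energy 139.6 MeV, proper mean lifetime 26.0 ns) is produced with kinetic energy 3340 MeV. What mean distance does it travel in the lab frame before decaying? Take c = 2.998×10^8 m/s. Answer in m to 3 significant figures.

d ≈ 194 m

γ = 1 + K/(m₀c²) = 1 + 3340/139.6 = 24.926
β = √(1 − 1/γ²) = 0.99919
Dilated lifetime: γτ₀ = 24.926 × 26.0 ns = 648.06 ns
d = βc·γτ₀ = 0.99919 × (2.998×10^8 m/s) × 6.4806×10^-7 s = 194 m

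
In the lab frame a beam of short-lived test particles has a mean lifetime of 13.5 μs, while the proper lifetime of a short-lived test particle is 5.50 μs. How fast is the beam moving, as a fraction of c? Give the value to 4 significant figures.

β ≈ 0.9132

γ = Δt/τ₀ = 13.5/5.50 = 2.45455
β = √(1 − 1/γ²) = √(1 − 1/2.45455²) = 0.9132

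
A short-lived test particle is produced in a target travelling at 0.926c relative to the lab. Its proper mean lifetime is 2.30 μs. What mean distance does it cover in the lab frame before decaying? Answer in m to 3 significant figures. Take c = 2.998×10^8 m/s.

γ = 1/√(1 − 0.926²) = 2.6488
Dilated lifetime: Δt = γτ₀ = 2.6488 × 2.30 μs = 6.0923 μs
d = vΔt = 0.926c × 6.0923 μs = 2.7761×10^8 m/s × 6.0923×10^-6 s = 1690 m

d ≈ 1690 m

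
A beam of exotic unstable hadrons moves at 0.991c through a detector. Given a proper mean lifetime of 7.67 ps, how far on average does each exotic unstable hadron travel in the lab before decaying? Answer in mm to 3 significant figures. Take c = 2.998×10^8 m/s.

d ≈ 17.0 mm

γ = 1/√(1 − 0.991²) = 7.4704
Dilated lifetime: Δt = γτ₀ = 7.4704 × 7.67 ps = 57.298 ps
d = vΔt = 0.991c × 57.298 ps = 2.9710×10^8 m/s × 5.7298×10^-11 s = 17.0 mm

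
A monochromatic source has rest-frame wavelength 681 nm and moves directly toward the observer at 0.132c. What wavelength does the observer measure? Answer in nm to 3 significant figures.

Relativistic Doppler: λ_obs = λ_src √((1−β)/(1+β))
= 681 × √(0.86800/1.1320) = 681 × 0.87566 = 596 nm

λ_obs ≈ 596 nm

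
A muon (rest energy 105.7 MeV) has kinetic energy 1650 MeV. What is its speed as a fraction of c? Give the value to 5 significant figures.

β ≈ 0.99819

γ = 1 + K/(m₀c²) = 1 + 1650/105.7 = 16.61022
β = √(1 − 1/γ²) = 0.99819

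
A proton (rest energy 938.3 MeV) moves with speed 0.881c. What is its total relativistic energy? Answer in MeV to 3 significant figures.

E ≈ 1980 MeV

γ = 1/√(1 − 0.881²) = 2.1136
E = γm₀c² = 2.1136 × 938.3 MeV = 1980 MeV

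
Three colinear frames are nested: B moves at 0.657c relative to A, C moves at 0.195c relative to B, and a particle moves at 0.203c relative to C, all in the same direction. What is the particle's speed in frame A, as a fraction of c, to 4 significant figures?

Compose boost 2: (0.195 + 0.657)/(1 + 0.195×0.657) = 0.8520/1.12811 = 0.755242
Compose boost 3: (0.203 + 0.755242)/(1 + 0.203×0.755242) = 0.958242/1.15331 = 0.8309

u ≈ 0.8309c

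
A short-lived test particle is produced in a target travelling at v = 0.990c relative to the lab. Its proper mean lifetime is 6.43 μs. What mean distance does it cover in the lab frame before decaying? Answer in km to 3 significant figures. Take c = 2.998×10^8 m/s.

d ≈ 13.5 km

γ = 1/√(1 − 0.990²) = 7.0888
Dilated lifetime: Δt = γτ₀ = 7.0888 × 6.43 μs = 45.581 μs
d = vΔt = 0.990c × 45.581 μs = 2.9680×10^8 m/s × 4.5581×10^-5 s = 13.5 km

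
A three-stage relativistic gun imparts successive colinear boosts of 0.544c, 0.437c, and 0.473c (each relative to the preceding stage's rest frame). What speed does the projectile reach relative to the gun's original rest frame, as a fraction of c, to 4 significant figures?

Compose boost 2: (0.437 + 0.544)/(1 + 0.437×0.544) = 0.9810/1.23773 = 0.792581
Compose boost 3: (0.473 + 0.792581)/(1 + 0.473×0.792581) = 1.26558/1.37489 = 0.9205

u ≈ 0.9205c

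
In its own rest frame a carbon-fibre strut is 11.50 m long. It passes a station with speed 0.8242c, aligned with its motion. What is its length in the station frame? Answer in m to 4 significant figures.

γ = 1/√(1 − 0.8242²) = 1.76585
Length contraction: L = L₀/γ = 11.50/1.76585 = 6.512 m

L ≈ 6.512 m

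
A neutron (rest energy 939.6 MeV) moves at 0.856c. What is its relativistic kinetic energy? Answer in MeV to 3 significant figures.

γ = 1/√(1 − 0.856²) = 1.9343
K = (γ − 1)m₀c² = (1.9343 − 1) × 939.6 MeV = 0.93433 × 939.6 MeV = 878 MeV

K ≈ 878 MeV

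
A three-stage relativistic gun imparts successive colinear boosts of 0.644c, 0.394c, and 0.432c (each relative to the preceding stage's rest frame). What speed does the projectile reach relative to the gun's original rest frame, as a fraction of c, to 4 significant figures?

Compose boost 2: (0.394 + 0.644)/(1 + 0.394×0.644) = 1.038/1.25374 = 0.827925
Compose boost 3: (0.432 + 0.827925)/(1 + 0.432×0.827925) = 1.25993/1.35766 = 0.9280

u ≈ 0.9280c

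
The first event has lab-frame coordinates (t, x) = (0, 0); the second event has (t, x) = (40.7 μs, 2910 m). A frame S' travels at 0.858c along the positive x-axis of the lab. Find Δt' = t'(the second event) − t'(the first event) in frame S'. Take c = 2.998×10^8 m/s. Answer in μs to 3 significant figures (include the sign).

Δt' ≈ 63.0 μs

γ = 1/√(1 − 0.858²) = 1.9469
Δt' = γ(Δt − vΔx/c²) = 1.9469 × (40.7 μs − 0.858×2910 m / (2.998×10^8 m/s))
= 1.9469 × (32.372 μs) = 63.0 μs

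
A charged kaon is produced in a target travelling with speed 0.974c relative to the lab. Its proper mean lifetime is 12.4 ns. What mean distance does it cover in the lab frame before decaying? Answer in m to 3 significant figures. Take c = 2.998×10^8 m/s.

γ = 1/√(1 − 0.974²) = 4.4141
Dilated lifetime: Δt = γτ₀ = 4.4141 × 12.4 ns = 54.735 ns
d = vΔt = 0.974c × 54.735 ns = 2.9201×10^8 m/s × 5.4735×10^-8 s = 16.0 m

d ≈ 16.0 m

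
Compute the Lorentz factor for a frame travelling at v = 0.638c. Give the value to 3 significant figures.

γ ≈ 1.30

γ = 1/√(1 − β²) = 1/√(1 − 0.638²) = 1/√(0.59296) = 1.30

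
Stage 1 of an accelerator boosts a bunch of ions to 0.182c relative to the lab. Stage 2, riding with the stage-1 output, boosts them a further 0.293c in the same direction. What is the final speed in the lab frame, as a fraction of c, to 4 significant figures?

Compose boost 2: (0.293 + 0.182)/(1 + 0.293×0.182) = 0.4750/1.05333 = 0.4510

u ≈ 0.4510c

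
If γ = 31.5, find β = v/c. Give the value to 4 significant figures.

β = √(1 − 1/γ²) = √(1 − 1/31.5²) = √(0.998992) = 0.9995

β ≈ 0.9995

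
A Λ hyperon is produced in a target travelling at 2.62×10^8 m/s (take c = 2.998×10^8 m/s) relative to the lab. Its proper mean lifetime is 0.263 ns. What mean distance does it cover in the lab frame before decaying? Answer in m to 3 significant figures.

β = v/c = 2.62×10^8 / 2.998×10^8 = 0.87392
γ = 1/√(1 − 0.87392²) = 2.0573
Dilated lifetime: Δt = γτ₀ = 2.0573 × 0.263 ns = 0.54107 ns
d = vΔt = 0.87392c × 0.54107 ns = 2.6200×10^8 m/s × 5.4107×10^-10 s = 0.142 m

d ≈ 0.142 m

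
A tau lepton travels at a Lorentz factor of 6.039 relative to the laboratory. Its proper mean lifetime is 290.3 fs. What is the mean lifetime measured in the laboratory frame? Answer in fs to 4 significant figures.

Δt ≈ 1753 fs

γ = 6.039 (given)
Time dilation: Δt = γτ₀ = 6.039 × 290.3 fs = 1753 fs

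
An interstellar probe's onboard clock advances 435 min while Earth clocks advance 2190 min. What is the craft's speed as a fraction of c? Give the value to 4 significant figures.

β ≈ 0.9801

γ = Δt/τ₀ = 2190/435 = 5.03448
β = √(1 − 1/γ²) = √(1 − 1/5.03448²) = 0.9801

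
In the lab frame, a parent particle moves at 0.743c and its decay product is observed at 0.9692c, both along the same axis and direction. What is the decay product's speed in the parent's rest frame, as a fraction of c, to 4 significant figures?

Inverse velocity addition: u' = (u − v)/(1 − uv/c²)
= (0.9692 − 0.743)/(1 − 0.9692×0.743) = 0.2262/0.279884 = 0.8082

u' ≈ 0.8082c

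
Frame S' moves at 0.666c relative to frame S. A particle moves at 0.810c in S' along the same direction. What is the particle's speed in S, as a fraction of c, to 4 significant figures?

u ≈ 0.9588c

Relativistic velocity addition: u = (u' + v)/(1 + u'v/c²)
= (0.810 + 0.666)/(1 + 0.810×0.666) = 1.476/1.53946 = 0.9588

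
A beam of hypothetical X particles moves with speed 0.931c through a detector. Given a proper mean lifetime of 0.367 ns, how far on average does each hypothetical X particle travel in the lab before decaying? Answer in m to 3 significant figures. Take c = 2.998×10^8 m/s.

γ = 1/√(1 − 0.931²) = 2.7396
Dilated lifetime: Δt = γτ₀ = 2.7396 × 0.367 ns = 1.0054 ns
d = vΔt = 0.931c × 1.0054 ns = 2.7911×10^8 m/s × 1.0054×10^-9 s = 0.281 m

d ≈ 0.281 m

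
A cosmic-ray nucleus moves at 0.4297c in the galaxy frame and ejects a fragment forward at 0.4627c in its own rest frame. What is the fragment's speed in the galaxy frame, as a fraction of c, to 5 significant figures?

u ≈ 0.74440c

Compose boost 2: (0.4627 + 0.4297)/(1 + 0.4627×0.4297) = 0.89240/1.198822 = 0.74440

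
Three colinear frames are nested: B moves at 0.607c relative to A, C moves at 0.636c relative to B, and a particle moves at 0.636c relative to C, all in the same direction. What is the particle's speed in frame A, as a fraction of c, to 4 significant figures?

Compose boost 2: (0.636 + 0.607)/(1 + 0.636×0.607) = 1.243/1.38605 = 0.896792
Compose boost 3: (0.636 + 0.896792)/(1 + 0.636×0.896792) = 1.53279/1.57036 = 0.9761

u ≈ 0.9761c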